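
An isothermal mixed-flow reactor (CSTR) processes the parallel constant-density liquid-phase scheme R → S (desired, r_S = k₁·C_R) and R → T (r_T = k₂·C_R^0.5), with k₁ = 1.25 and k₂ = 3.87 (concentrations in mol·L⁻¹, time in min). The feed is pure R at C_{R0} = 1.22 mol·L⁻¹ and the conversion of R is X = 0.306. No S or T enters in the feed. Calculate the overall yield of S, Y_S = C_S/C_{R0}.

0.0701

Exit C_R = C_{R0}(1−X) = 1.22×0.694 = 0.8467 mol·L⁻¹.
Rates in a CSTR are evaluated at the outlet concentration: r_S = 1.25×0.8467 = 1.058, r_T = 3.87×0.8467^0.5 = 3.561.
Fraction of consumed R going to S: r_S/(r_S+r_T) = 0.2291.
C_S = 0.2291·C_{R0}·X = 0.2291×1.22×0.306 = 0.0855 mol·L⁻¹; Y_S = C_S/C_{R0} = 0.0701.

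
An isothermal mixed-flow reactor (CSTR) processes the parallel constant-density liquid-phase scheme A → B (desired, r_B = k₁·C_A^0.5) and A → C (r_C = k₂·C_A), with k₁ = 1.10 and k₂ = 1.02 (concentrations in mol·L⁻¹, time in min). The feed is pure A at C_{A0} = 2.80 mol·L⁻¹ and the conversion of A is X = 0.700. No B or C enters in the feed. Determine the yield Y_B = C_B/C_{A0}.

Exit C_A = C_{A0}(1−X) = 2.80×0.300 = 0.8400 mol·L⁻¹.
Rates in a CSTR are evaluated at the outlet concentration: r_B = 1.10×0.8400^0.5 = 1.008, r_C = 1.02×0.8400 = 0.8568.
Fraction of consumed A going to B: r_B/(r_B+r_C) = 0.5406.
C_B = 0.5406·C_{A0}·X = 0.5406×2.80×0.700 = 1.06 mol·L⁻¹; Y_B = C_B/C_{A0} = 0.378.

0.378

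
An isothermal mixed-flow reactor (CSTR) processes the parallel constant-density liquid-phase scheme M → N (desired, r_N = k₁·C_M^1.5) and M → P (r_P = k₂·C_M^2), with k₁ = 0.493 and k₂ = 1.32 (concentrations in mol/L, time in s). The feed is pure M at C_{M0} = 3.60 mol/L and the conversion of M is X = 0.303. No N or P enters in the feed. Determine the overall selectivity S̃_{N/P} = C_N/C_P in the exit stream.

0.236

Exit C_M = C_{M0}(1−X) = 3.60×0.697 = 2.509 mol/L.
A CSTR operates uniformly at the exit composition, giving r_N = 1.960 and r_P = 8.311 (each k·C_M^n at C_M = 2.509).
Overall selectivity = C_N/C_P = r_Nτ/(r_Pτ) = r_N/r_P = 0.236.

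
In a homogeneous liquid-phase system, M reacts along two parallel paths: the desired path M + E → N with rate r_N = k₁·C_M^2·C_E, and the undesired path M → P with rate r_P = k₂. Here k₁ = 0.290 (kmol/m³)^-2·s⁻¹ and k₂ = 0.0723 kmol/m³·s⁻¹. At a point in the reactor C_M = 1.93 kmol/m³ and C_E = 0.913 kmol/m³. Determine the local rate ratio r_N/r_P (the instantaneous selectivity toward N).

S_{N/P} = r_N/r_P = (k₁·C_M^2·C_E)/(k₂) = (k₁/k₂)·C_M^2·C_E.
= (0.290×1.930^2×0.9130) / (0.0723) = 0.9862/0.07230 = 13.6.
Since the desired path is higher order in M, keeping C_M high (PFR or concentrated feed) favours N.

13.6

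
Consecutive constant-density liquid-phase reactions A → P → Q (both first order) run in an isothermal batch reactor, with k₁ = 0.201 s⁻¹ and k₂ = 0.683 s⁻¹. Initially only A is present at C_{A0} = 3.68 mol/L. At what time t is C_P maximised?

2.54 s

Setting dC_P/dt = 0 gives t_opt = ln(k₂/k₁)/(k₂−k₁).
= ln(0.683/0.201)/(0.683−0.201) = ln(3.398)/0.4820 = 1.223/0.4820 = 2.54 s.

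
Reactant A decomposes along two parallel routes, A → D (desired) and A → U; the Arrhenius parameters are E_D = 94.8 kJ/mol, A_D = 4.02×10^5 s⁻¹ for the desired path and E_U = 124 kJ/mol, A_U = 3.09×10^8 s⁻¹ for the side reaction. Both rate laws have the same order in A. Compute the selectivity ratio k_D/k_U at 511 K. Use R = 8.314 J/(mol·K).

With equal orders, S_{D/U} = k_D/k_U = (A_D/A_U)·exp[(E_U−E_D)/(RT)].
(E_U−E_D)/(RT) = (124−94.8)×10³/(8.314×511) = 29200/4248 = 6.873.
k_D/k_U = (4.02×10^5/3.09×10^8)·exp(6.873) = 0.001301 × 965.9 = 1.26.

1.26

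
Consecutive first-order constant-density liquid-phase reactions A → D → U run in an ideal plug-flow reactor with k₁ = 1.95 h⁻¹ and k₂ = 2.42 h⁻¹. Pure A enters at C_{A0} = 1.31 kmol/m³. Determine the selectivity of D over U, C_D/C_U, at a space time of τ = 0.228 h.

The intermediate concentration in a first-order A→B→C sequence is C_D = k₁C_{A0}(e^(−k₁τ) − e^(−k₂τ))/(k₂−k₁).
e^(−k₁τ) = e^(−1.95×0.228) = e^(−0.4446) = 0.6411; e^(−k₂τ) = e^(−0.5518) = 0.5759.
C_D = 1.95×1.31/(2.42−1.95) × (0.6411−0.5759) = 5.435×0.06515 = 0.3541 kmol/m³.
C_A = C_{A0}e^(−k₁τ) = 0.8398 kmol/m³, so C_U = C_{A0}−C_A−C_D = 0.1161 kmol/m³; C_D/C_U = 3.05.

3.05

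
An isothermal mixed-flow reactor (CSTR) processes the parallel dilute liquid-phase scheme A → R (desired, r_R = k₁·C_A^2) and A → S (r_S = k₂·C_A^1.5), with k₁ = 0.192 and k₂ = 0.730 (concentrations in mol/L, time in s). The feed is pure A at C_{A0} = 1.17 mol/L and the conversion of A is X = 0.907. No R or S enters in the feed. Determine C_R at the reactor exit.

Exit C_A = C_{A0}(1−X) = 1.17×0.0930 = 0.1088 mol/L.
In a CSTR the entire volume is at exit conditions, so r_R = 0.192×0.1088^2 = 0.002273 and r_S = 0.730×0.1088^1.5 = 0.02620.
Fraction of consumed A going to R: r_R/(r_R+r_S) = 0.07983.
C_R = 0.07983·C_{A0}·X = 0.07983×1.17×0.907 = 0.0847 mol/L.

0.0847 mol/L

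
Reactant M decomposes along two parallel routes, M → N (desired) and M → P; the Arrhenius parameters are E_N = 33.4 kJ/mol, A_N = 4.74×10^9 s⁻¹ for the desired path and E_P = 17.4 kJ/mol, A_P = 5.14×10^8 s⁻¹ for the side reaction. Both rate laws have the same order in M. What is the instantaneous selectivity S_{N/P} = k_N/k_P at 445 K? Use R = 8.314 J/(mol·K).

With equal orders, S_{N/P} = k_N/k_P = (A_N/A_P)·exp[(E_P−E_N)/(RT)].
(E_P−E_N)/(RT) = (17.4−33.4)×10³/(8.314×445) = -16000/3700 = -4.325.
k_N/k_P = (4.74×10^9/5.14×10^8)·exp(-4.325) = 9.222 × 0.01324 = 0.122.

0.122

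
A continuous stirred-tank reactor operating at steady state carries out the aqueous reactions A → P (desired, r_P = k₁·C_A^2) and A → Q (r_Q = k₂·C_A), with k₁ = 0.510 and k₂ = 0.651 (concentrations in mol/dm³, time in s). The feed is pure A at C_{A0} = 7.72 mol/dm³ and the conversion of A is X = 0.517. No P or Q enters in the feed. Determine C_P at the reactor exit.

2.97 mol/dm³

Exit C_A = C_{A0}(1−X) = 7.72×0.483 = 3.729 mol/dm³.
A CSTR operates uniformly at the exit composition, giving r_P = 7.091 and r_Q = 2.427 (each k·C_A^n at C_A = 3.729).
Fraction of consumed A going to P: r_P/(r_P+r_Q) = 0.7450.
C_P = 0.7450·C_{A0}·X = 0.7450×7.72×0.517 = 2.97 mol/dm³.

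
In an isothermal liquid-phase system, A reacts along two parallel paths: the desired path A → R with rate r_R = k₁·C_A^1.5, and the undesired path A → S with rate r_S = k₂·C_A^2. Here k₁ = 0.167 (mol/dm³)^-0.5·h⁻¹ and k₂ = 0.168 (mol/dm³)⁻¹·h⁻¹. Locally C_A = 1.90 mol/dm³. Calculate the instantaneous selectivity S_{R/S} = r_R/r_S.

0.721

S_{R/S} = r_R/r_S = (k₁·C_A^1.5)/(k₂·C_A^2) = (k₁/k₂)·C_A^-0.5.
= (0.167×1.900^1.5) / (0.168×1.900^2) = 0.4374/0.6065 = 0.721.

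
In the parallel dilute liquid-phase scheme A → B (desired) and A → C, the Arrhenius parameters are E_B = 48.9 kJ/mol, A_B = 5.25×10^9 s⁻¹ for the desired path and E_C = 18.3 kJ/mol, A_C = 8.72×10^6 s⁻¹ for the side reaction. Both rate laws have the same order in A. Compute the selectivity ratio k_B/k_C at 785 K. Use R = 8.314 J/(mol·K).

Since both paths have the same order in A, the concentration cancels and S_{B/C} = k_B/k_C = (A_B/A_C)·exp[(E_C−E_B)/(RT)].
(E_C−E_B)/(RT) = (18.3−48.9)×10³/(8.314×785) = -30600/6526 = -4.689.
k_B/k_C = (5.25×10^9/8.72×10^6)·exp(-4.689) = 602.1 × 0.009200 = 5.54.

5.54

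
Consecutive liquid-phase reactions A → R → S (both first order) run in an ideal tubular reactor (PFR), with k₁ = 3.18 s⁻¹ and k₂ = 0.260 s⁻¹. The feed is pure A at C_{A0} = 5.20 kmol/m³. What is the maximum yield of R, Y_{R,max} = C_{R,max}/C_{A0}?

For a first-order series the maximum intermediate yield is C_{R,max}/C_{A0} = (k₁/k₂)^[k₂/(k₂−k₁)].
= (3.18/0.260)^(0.260/(0.260−3.18)) = (12.23)^(-0.08904) = 0.8002.

0.800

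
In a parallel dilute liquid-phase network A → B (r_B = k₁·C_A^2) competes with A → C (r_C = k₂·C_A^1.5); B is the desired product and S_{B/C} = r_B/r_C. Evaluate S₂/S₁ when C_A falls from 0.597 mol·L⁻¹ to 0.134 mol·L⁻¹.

S_{B/C} = (k₁/k₂)·C_A^0.5, so S₂/S₁ = (C_{A,2}/C_{A,1})^0.5.
= (0.134/0.597)^0.5 = (0.2245)^0.5 = 0.474.

0.474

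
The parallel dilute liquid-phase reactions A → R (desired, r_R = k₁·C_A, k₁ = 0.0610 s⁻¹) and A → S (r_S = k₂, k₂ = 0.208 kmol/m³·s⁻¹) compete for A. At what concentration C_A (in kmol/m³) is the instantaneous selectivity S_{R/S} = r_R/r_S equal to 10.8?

36.8 kmol/m³

S_{R/S} = (k₁/k₂)·C_A ⇒ C_A = S·k₂/k₁.
= 10.8×0.208/0.0610 = 36.8 kmol/m³.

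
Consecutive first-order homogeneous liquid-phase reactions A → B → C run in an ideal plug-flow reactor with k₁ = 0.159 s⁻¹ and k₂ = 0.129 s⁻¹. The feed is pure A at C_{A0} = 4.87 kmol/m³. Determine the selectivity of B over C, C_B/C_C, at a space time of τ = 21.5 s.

0.194

Solving the coupled first-order balances gives C_B(τ) = [k₁/(k₂−k₁)]·C_{A0}·(e^(−k₁τ) − e^(−k₂τ)).
e^(−k₁τ) = e^(−0.159×21.5) = e^(−3.418) = 0.03276; e^(−k₂τ) = e^(−2.774) = 0.06244.
C_B = 0.159×4.87/(0.129−0.159) × (0.03276−0.06244) = (-25.81)×(-0.02968) = 0.7661 kmol/m³.
C_A = C_{A0}e^(−k₁τ) = 0.1595 kmol/m³, so C_C = C_{A0}−C_A−C_B = 3.944 kmol/m³; C_B/C_C = 0.194.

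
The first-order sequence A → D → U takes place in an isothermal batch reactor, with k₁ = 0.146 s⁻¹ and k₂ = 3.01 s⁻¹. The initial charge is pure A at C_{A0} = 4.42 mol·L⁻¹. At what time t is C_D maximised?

Setting dC_D/dt = 0 gives t_opt = ln(k₂/k₁)/(k₂−k₁).
= ln(3.01/0.146)/(3.01−0.146) = ln(20.62)/2.864 = 3.026/2.864 = 1.06 s.

1.06 s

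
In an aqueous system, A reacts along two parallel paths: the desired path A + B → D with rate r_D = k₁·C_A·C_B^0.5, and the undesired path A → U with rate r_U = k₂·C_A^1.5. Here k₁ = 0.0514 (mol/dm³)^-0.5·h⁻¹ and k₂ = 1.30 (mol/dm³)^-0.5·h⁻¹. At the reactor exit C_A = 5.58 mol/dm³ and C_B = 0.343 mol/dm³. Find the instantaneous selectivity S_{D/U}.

0.00980

S_{D/U} = r_D/r_U = (k₁·C_A·C_B^0.5)/(k₂·C_A^1.5) = (k₁/k₂)·C_A^-0.5·C_B^0.5.
= (0.0514×5.580×0.3430^0.5) / (1.30×5.580^1.5) = 0.1680/17.14 = 0.00980.
The undesired path is higher order in A, so low C_A (CSTR or dilute feed) favours D.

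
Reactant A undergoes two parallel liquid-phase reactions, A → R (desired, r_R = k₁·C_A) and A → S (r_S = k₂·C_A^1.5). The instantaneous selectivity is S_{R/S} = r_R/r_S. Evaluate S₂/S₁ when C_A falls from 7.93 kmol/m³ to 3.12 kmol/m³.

S_{R/S} = (k₁/k₂)·C_A^-0.5, so S₂/S₁ = (C_{A,2}/C_{A,1})^-0.5.
= (3.12/7.93)^(-0.5) = (0.3934)^(-0.5) = 1.59.
Selectivity toward R rises as C_A falls — low-concentration operation is favoured.

1.59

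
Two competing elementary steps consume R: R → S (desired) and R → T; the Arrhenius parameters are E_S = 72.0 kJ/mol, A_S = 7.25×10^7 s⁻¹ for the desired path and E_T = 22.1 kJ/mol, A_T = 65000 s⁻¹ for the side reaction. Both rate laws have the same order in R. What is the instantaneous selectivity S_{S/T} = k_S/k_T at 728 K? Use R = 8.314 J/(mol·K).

0.293

With equal orders, S_{S/T} = k_S/k_T = (A_S/A_T)·exp[(E_T−E_S)/(RT)].
(E_T−E_S)/(RT) = (22.1−72.0)×10³/(8.314×728) = -49900/6053 = -8.244.
k_S/k_T = (7.25×10^7/65000)·exp(-8.244) = 1115 × 2.627×10^-4 = 0.293.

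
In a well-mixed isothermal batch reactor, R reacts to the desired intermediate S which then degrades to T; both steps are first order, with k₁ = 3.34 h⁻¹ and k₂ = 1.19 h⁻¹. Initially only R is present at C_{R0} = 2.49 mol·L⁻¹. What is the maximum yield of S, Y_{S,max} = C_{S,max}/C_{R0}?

For a first-order series the maximum intermediate yield is C_{S,max}/C_{R0} = (k₁/k₂)^[k₂/(k₂−k₁)].
= (3.34/1.19)^(1.19/(1.19−3.34)) = (2.807)^(-0.5535) = 0.5648.

0.565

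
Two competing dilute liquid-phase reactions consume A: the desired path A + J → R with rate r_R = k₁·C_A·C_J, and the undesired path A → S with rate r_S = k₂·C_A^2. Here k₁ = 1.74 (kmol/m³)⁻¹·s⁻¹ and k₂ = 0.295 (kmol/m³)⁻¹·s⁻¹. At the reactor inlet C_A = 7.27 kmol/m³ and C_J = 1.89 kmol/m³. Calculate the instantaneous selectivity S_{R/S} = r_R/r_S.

S_{R/S} = r_R/r_S = (k₁·C_A·C_J)/(k₂·C_A^2) = (k₁/k₂)·C_A⁻¹·C_J.
= (1.74×7.270×1.890) / (0.295×7.270^2) = 23.91/15.59 = 1.53.
The undesired path is higher order in A, so low C_A (CSTR or dilute feed) favours R.

1.53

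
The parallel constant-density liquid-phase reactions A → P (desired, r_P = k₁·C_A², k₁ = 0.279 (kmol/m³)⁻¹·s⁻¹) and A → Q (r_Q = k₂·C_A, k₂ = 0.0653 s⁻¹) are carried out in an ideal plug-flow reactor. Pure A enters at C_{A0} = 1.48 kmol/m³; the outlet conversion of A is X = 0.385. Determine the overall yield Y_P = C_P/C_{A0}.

0.321

C_A = C_{A0}(1−X) = 0.9102 kmol/m³.
Along a PFR/batch, dC_Q/dC_A = −r_Q/(r_P+r_Q) = −k₂/(k₂+k₁·C_A).
Integrating from C_{A0} to C_A: C_Q = (0.0653/0.279)·ln[(0.0653+0.279·1.48)/(0.0653+0.279·0.910)] = 0.2341·ln(0.4782/0.3192) = 0.09458 kmol/m³.
Then C_P = (C_{A0}−C_A) − C_Q = 0.5698 − 0.09458 = 0.4752 kmol/m³.
Y_P = C_P/C_{A0} = 0.4752/1.48 = 0.321.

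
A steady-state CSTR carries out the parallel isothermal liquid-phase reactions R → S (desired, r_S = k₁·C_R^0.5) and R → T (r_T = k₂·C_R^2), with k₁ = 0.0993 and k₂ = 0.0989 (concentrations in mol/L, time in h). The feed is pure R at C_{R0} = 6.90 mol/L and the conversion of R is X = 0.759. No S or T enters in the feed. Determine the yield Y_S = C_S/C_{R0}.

0.242

Exit C_R = C_{R0}(1−X) = 6.90×0.241 = 1.663 mol/L.
Rates in a CSTR are evaluated at the outlet concentration: r_S = 0.0993×1.663^0.5 = 0.1281, r_T = 0.0989×1.663^2 = 0.2735.
Fraction of consumed R going to S: r_S/(r_S+r_T) = 0.3189.
C_S = 0.3189·C_{R0}·X = 0.3189×6.90×0.759 = 1.67 mol/L; Y_S = C_S/C_{R0} = 0.242.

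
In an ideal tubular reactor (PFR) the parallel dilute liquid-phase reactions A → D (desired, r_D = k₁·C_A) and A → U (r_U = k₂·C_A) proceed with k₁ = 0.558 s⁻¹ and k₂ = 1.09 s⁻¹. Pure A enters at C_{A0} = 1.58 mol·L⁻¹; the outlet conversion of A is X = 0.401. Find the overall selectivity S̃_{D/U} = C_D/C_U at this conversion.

0.512

C_A = C_{A0}(1−X) = 0.9464 mol·L⁻¹.
Both paths are first order in A, so the instantaneous fraction to D is constant: dC_D/d(−C_A) = k₁/(k₁+k₂) = 0.3386.
C_D = 0.3386·(C_{A0}−C_A) = 0.3386×0.6336 = 0.215 mol·L⁻¹.
C_U = (C_{A0}−C_A)−C_D = 0.4191 mol·L⁻¹; S̃_{D/U} = 0.2145/0.4191 = 0.512.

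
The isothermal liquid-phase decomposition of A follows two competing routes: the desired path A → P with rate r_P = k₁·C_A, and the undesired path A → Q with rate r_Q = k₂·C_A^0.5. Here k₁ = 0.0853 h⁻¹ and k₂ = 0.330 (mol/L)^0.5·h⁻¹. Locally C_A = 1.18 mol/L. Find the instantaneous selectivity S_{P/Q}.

S_{P/Q} = r_P/r_Q = (k₁·C_A)/(k₂·C_A^0.5) = (k₁/k₂)·C_A^0.5.
= (0.0853×1.180) / (0.330×1.180^0.5) = 0.1007/0.3585 = 0.281.
Since the desired path is higher order in A, keeping C_A high (PFR or concentrated feed) favours P.

0.281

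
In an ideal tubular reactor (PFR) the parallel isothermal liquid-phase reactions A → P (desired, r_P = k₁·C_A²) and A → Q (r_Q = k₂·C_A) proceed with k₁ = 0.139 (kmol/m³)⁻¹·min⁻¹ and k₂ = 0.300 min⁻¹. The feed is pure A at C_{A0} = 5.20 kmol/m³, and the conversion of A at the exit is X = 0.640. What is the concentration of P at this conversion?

2.03 kmol/m³

C_A = C_{A0}(1−X) = 1.872 kmol/m³.
Along a PFR/batch, dC_Q/dC_A = −r_Q/(r_P+r_Q) = −k₂/(k₂+k₁·C_A).
Integrating from C_{A0} to C_A: C_Q = (0.300/0.139)·ln[(0.300+0.139·5.20)/(0.300+0.139·1.87)] = 2.158·ln(1.023/0.5602) = 1.299 kmol/m³.
Then C_P = (C_{A0}−C_A) − C_Q = 3.328 − 1.299 = 2.029 kmol/m³.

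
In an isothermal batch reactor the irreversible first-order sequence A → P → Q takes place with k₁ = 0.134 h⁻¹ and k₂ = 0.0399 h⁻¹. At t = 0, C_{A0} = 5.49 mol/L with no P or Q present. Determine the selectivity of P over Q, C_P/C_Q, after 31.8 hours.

Solving the coupled first-order balances gives C_P(t) = [k₁/(k₂−k₁)]·C_{A0}·(e^(−k₁t) − e^(−k₂t)).
e^(−k₁t) = e^(−0.134×31.8) = e^(−4.261) = 0.01411; e^(−k₂t) = e^(−1.269) = 0.2812.
C_P = 0.134×5.49/(0.0399−0.134) × (0.01411−0.2812) = (-7.818)×(-0.2671) = 2.088 mol/L.
C_A = C_{A0}e^(−k₁t) = 0.07744 mol/L, so C_Q = C_{A0}−C_A−C_P = 3.325 mol/L; C_P/C_Q = 0.628.

0.628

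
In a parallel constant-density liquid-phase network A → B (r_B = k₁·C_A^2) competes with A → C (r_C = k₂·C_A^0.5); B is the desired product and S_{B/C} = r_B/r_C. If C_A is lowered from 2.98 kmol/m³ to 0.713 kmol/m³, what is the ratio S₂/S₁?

S_{B/C} = (k₁/k₂)·C_A^1.5, so S₂/S₁ = (C_{A,2}/C_{A,1})^1.5.
= (0.713/2.98)^1.5 = (0.2393)^1.5 = 0.117.
Selectivity toward B falls as C_A falls — high-concentration operation is favoured.

0.117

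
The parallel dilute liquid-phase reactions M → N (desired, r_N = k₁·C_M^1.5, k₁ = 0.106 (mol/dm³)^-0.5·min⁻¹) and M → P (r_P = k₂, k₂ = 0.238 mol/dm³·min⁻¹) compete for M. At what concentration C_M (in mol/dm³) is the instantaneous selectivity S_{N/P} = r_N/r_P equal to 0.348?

0.848 mol/dm³

S_{N/P} = (k₁/k₂)·C_M^1.5 ⇒ C_M = (S·k₂/k₁)^(1/1.5).
= (0.348×0.238/0.106)^(0.6667) = (0.7814)^(0.6667) = 0.848 mol/dm³.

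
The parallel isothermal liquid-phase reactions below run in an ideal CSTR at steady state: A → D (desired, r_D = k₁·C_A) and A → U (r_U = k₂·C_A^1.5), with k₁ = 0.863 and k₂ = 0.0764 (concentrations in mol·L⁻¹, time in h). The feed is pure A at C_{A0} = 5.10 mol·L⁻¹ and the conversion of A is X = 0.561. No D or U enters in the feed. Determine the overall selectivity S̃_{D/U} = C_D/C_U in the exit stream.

Exit C_A = C_{A0}(1−X) = 5.10×0.439 = 2.239 mol·L⁻¹.
Rates in a CSTR are evaluated at the outlet concentration: r_D = 0.863×2.239 = 1.932, r_U = 0.0764×2.239^1.5 = 0.2559.
Overall selectivity = C_D/C_U = r_Dτ/(r_Uτ) = r_D/r_U = 7.55.

7.55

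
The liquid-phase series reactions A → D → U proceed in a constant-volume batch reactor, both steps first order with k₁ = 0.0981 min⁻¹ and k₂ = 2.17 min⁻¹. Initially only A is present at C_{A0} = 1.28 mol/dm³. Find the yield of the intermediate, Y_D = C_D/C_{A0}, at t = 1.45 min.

Solving the coupled first-order balances gives C_D(t) = [k₁/(k₂−k₁)]·C_{A0}·(e^(−k₁t) − e^(−k₂t)).
e^(−k₁t) = e^(−0.0981×1.45) = e^(−0.1422) = 0.8674; e^(−k₂t) = e^(−3.146) = 0.04300.
C_D = 0.0981×1.28/(2.17−0.0981) × (0.8674−0.04300) = 0.06061×0.8244 = 0.04996 mol/dm³.
Y_D = C_D/C_{A0} = 0.04996/1.28 = 0.0390.

0.0390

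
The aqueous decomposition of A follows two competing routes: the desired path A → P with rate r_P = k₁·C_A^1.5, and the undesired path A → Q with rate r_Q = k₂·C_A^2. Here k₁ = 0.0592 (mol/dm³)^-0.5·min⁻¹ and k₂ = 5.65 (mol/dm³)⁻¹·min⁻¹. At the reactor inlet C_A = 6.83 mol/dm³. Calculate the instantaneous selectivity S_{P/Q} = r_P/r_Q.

S_{P/Q} = r_P/r_Q = (k₁·C_A^1.5)/(k₂·C_A^2) = (k₁/k₂)·C_A^-0.5.
= (0.0592×6.830^1.5) / (5.65×6.830^2) = 1.057/263.6 = 0.00401.

0.00401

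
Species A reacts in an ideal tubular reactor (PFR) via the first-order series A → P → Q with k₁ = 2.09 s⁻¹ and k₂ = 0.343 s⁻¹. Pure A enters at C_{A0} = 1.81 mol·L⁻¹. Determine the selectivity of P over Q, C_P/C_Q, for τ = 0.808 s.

5.29

Solving the coupled first-order balances gives C_P(τ) = [k₁/(k₂−k₁)]·C_{A0}·(e^(−k₁τ) − e^(−k₂τ)).
e^(−k₁τ) = e^(−2.09×0.808) = e^(−1.689) = 0.1848; e^(−k₂τ) = e^(−0.2771) = 0.7579.
C_P = 2.09×1.81/(0.343−2.09) × (0.1848−0.7579) = (-2.165)×(-0.5732) = 1.241 mol·L⁻¹.
C_A = C_{A0}e^(−k₁τ) = 0.3344 mol·L⁻¹, so C_Q = C_{A0}−C_A−C_P = 0.2344 mol·L⁻¹; C_P/C_Q = 5.29.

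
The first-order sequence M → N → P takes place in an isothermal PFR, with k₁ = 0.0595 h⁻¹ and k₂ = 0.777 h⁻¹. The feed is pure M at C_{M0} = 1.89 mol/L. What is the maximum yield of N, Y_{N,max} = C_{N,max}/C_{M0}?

0.0619

For a first-order series the maximum intermediate yield is C_{N,max}/C_{M0} = (k₁/k₂)^[k₂/(k₂−k₁)].
= (0.0595/0.777)^(0.777/(0.777−0.0595)) = (0.07658)^(1.083) = 0.06188.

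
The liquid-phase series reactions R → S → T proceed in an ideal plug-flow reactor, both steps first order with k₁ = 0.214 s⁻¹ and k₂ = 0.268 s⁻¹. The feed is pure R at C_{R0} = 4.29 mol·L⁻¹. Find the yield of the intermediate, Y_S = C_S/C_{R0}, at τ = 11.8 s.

0.149

Solving the coupled first-order balances gives C_S(τ) = [k₁/(k₂−k₁)]·C_{R0}·(e^(−k₁τ) − e^(−k₂τ)).
e^(−k₁τ) = e^(−0.214×11.8) = e^(−2.525) = 0.08004; e^(−k₂τ) = e^(−3.162) = 0.04232.
C_S = 0.214×4.29/(0.268−0.214) × (0.08004−0.04232) = 17.00×0.03772 = 0.6413 mol·L⁻¹.
Y_S = C_S/C_{R0} = 0.6413/4.29 = 0.149.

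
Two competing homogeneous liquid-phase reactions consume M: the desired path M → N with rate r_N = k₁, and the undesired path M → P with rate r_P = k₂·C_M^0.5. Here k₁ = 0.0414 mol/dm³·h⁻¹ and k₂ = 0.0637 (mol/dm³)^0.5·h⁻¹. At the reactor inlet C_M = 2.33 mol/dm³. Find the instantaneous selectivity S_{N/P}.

S_{N/P} = r_N/r_P = (k₁)/(k₂·C_M^0.5) = (k₁/k₂)·C_M^-0.5.
= (0.0414) / (0.0637×2.330^0.5) = 0.04140/0.09723 = 0.426.
The undesired path is higher order in M, so low C_M (CSTR or dilute feed) favours N.

0.426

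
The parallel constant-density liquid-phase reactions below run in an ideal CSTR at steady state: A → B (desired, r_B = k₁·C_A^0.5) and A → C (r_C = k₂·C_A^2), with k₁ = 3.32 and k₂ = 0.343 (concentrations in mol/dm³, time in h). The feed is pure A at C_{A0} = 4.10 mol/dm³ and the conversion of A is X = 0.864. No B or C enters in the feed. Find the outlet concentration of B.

Exit C_A = C_{A0}(1−X) = 4.10×0.136 = 0.5576 mol/dm³.
In a CSTR the entire volume is at exit conditions, so r_B = 3.32×0.5576^0.5 = 2.479 and r_C = 0.343×0.5576^2 = 0.1066.
Fraction of consumed A going to B: r_B/(r_B+r_C) = 0.9588.
C_B = 0.9588·C_{A0}·X = 0.9588×4.10×0.864 = 3.40 mol/dm³.

3.40 mol/dm³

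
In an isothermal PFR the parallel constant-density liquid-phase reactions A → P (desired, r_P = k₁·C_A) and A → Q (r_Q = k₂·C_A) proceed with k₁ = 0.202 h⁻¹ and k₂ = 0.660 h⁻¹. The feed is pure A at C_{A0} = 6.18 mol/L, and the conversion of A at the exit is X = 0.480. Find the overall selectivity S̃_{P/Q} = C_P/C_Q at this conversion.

0.306

C_A = C_{A0}(1−X) = 3.214 mol/L.
Both paths are first order in A, so the instantaneous fraction to P is constant: dC_P/d(−C_A) = k₁/(k₁+k₂) = 0.2343.
C_P = 0.2343·(C_{A0}−C_A) = 0.2343×2.966 = 0.695 mol/L.
C_Q = (C_{A0}−C_A)−C_P = 2.271 mol/L; S̃_{P/Q} = 0.6951/2.271 = 0.306.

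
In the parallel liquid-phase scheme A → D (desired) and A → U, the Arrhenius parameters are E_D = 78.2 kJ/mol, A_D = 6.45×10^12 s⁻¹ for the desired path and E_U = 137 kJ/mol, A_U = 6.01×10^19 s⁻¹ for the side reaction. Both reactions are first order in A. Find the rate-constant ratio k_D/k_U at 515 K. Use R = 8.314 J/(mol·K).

k_D/k_U = (A_D/A_U)·exp[−(E_D−E_U)/(RT)] = (A_D/A_U)·exp[(E_U−E_D)/(RT)].
(E_U−E_D)/(RT) = (137−78.2)×10³/(8.314×515) = 58800/4282 = 13.73.
k_D/k_U = (6.45×10^12/6.01×10^19)·exp(13.73) = 1.073×10^-7 × 9.206×10^5 = 0.0988.
Since E_D < E_U, lowering the temperature improves selectivity toward D.

0.0988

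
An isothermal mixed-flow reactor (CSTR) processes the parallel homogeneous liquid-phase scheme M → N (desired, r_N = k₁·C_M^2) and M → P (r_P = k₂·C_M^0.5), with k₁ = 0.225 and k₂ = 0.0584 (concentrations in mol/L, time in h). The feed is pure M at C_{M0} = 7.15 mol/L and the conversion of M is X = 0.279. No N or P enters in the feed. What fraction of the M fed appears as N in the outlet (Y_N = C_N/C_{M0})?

0.273

Exit C_M = C_{M0}(1−X) = 7.15×0.721 = 5.155 mol/L.
A CSTR operates uniformly at the exit composition, giving r_N = 5.980 and r_P = 0.1326 (each k·C_M^n at C_M = 5.155).
Fraction of consumed M going to N: r_N/(r_N+r_P) = 0.9783.
C_N = 0.9783·C_{M0}·X = 0.9783×7.15×0.279 = 1.95 mol/L; Y_N = C_N/C_{M0} = 0.273.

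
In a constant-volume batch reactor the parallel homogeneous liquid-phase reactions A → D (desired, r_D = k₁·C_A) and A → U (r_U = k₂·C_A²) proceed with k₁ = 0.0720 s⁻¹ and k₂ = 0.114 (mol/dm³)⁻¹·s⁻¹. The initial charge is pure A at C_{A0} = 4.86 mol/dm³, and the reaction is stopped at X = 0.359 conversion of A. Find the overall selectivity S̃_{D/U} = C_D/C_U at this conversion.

C_A = C_{A0}(1−X) = 3.115 mol/dm³.
Along a PFR/batch, dC_D/dC_A = −r_D/(r_D+r_U) = −k₁/(k₁+k₂·C_A).
Integrating from C_{A0} to C_A: C_D = (0.0720/0.114)·ln[(0.0720+0.114·4.86)/(0.0720+0.114·3.12)] = 0.6316·ln(0.6260/0.4271) = 0.2415 mol/dm³.
C_U = (C_{A0}−C_A)−C_D = 1.503 mol/dm³; S̃_{D/U} = 0.2415/1.503 = 0.161.

0.161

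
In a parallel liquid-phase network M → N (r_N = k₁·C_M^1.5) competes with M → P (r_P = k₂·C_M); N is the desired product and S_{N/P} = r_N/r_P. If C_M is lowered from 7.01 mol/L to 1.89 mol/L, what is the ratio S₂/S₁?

S_{N/P} = (k₁/k₂)·C_M^0.5, so S₂/S₁ = (C_{M,2}/C_{M,1})^0.5.
= (1.89/7.01)^0.5 = (0.2696)^0.5 = 0.519.
Selectivity toward N falls as C_M falls — high-concentration operation is favoured.

0.519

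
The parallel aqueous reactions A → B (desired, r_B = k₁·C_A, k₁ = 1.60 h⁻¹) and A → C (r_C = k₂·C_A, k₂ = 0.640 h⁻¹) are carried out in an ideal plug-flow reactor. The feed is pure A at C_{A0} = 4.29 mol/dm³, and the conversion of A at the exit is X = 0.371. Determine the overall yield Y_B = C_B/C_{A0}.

0.265

C_A = C_{A0}(1−X) = 2.698 mol/dm³.
Both paths are first order in A, so the instantaneous fraction to B is constant: dC_B/d(−C_A) = k₁/(k₁+k₂) = 0.7143.
C_B = 0.7143·(C_{A0}−C_A) = 0.7143×1.592 = 1.14 mol/dm³.
Y_B = C_B/C_{A0} = 1.137/4.29 = 0.265.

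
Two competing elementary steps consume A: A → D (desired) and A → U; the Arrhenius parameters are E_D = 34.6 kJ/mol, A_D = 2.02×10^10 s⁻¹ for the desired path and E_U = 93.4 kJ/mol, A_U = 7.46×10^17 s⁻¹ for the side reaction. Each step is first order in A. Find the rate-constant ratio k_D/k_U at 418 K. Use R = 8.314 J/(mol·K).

Since both paths have the same order in A, the concentration cancels and S_{D/U} = k_D/k_U = (A_D/A_U)·exp[(E_U−E_D)/(RT)].
(E_U−E_D)/(RT) = (93.4−34.6)×10³/(8.314×418) = 58800/3475 = 16.92.
k_D/k_U = (2.02×10^10/7.46×10^17)·exp(16.92) = 2.708×10^-8 × 2.229×10^7 = 0.604.

0.604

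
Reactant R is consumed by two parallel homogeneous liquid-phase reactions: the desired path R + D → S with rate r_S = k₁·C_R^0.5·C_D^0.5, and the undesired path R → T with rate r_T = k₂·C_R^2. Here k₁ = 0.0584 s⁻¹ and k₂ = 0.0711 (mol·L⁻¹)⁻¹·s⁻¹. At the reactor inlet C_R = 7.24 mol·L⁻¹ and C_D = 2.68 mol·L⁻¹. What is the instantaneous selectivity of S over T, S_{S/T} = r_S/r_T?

0.0690

S_{S/T} = r_S/r_T = (k₁·C_R^0.5·C_D^0.5)/(k₂·C_R^2) = (k₁/k₂)·C_R^-1.5·C_D^0.5.
= (0.0584×7.240^0.5×2.680^0.5) / (0.0711×7.240^2) = 0.2572/3.727 = 0.0690.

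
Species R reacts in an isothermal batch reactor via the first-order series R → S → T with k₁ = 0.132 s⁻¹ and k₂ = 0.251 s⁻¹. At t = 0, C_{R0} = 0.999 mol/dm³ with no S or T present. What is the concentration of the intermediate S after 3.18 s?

For first-order series with pure R initially, C_S(t) = k₁C_{R0}/(k₂−k₁)·(e^(−k₁t) − e^(−k₂t)).
e^(−k₁t) = e^(−0.132×3.18) = e^(−0.4198) = 0.6572; e^(−k₂t) = e^(−0.7982) = 0.4501.
C_S = 0.132×0.999/(0.251−0.132) × (0.6572−0.4501) = 1.108×0.2071 = 0.2294 mol/dm³.

0.229 mol/dm³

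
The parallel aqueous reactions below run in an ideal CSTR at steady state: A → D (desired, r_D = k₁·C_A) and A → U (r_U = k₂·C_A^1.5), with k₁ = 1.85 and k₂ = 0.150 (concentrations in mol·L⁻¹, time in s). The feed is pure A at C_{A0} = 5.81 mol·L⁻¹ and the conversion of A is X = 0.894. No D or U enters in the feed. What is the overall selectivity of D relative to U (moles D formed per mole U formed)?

15.7

Exit C_A = C_{A0}(1−X) = 5.81×0.106 = 0.6159 mol·L⁻¹.
A CSTR operates uniformly at the exit composition, giving r_D = 1.139 and r_U = 0.07250 (each k·C_A^n at C_A = 0.6159).
Overall selectivity = C_D/C_U = r_Dτ/(r_Uτ) = r_D/r_U = 15.7.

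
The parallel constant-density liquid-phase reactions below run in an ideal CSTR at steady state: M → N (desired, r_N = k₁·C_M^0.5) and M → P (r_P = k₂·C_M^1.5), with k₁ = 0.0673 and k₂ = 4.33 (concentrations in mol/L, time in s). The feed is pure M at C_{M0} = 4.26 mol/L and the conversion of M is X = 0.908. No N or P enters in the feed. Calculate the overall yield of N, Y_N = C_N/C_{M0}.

Exit C_M = C_{M0}(1−X) = 4.26×0.0920 = 0.3919 mol/L.
In a CSTR the entire volume is at exit conditions, so r_N = 0.0673×0.3919^0.5 = 0.04213 and r_P = 4.33×0.3919^1.5 = 1.062.
Fraction of consumed M going to N: r_N/(r_N+r_P) = 0.03815.
C_N = 0.03815·C_{M0}·X = 0.03815×4.26×0.908 = 0.148 mol/L; Y_N = C_N/C_{M0} = 0.0346.

0.0346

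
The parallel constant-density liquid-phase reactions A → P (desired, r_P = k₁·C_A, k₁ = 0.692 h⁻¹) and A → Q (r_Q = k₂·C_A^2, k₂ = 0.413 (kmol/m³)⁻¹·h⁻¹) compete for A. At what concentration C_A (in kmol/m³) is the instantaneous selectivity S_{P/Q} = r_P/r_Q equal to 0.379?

S_{P/Q} = (k₁/k₂)·C_A⁻¹ ⇒ C_A = (S·k₂/k₁)^(-1).
= (0.379×0.413/0.692)^(-1) = (0.2262)^(-1) = 4.42 kmol/m³.

4.42 kmol/m³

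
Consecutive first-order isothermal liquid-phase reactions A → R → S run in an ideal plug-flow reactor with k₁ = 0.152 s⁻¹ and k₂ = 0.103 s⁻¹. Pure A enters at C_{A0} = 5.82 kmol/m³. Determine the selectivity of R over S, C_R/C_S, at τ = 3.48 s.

4.79

For first-order series with pure A initially, C_R(τ) = k₁C_{A0}/(k₂−k₁)·(e^(−k₁τ) − e^(−k₂τ)).
e^(−k₁τ) = e^(−0.152×3.48) = e^(−0.5290) = 0.5892; e^(−k₂τ) = e^(−0.3584) = 0.6988.
C_R = 0.152×5.82/(0.103−0.152) × (0.5892−0.6988) = (-18.05)×(-0.1095) = 1.978 kmol/m³.
C_A = C_{A0}e^(−k₁τ) = 3.429 kmol/m³, so C_S = C_{A0}−C_A−C_R = 0.4130 kmol/m³; C_R/C_S = 4.79.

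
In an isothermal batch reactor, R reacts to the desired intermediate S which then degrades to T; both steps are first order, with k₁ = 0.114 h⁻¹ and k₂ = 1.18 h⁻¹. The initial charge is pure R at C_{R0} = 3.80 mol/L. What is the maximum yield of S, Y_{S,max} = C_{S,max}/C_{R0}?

At the optimum, C_{S,max}/C_{R0} = (k₁/k₂)^[k₂/(k₂−k₁)].
= (0.114/1.18)^(1.18/(1.18−0.114)) = (0.09661)^(1.107) = 0.07525.

0.0752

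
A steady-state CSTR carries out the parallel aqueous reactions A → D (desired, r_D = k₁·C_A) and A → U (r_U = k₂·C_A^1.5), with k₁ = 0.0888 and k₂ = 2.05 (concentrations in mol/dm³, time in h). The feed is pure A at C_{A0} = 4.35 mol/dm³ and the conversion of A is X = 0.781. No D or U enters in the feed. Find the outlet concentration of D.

Exit C_A = C_{A0}(1−X) = 4.35×0.219 = 0.9526 mol/dm³.
In a CSTR the entire volume is at exit conditions, so r_D = 0.0888×0.9526 = 0.08460 and r_U = 2.05×0.9526^1.5 = 1.906.
Fraction of consumed A going to D: r_D/(r_D+r_U) = 0.04249.
C_D = 0.04249·C_{A0}·X = 0.04249×4.35×0.781 = 0.144 mol/dm³.

0.144 mol/dm³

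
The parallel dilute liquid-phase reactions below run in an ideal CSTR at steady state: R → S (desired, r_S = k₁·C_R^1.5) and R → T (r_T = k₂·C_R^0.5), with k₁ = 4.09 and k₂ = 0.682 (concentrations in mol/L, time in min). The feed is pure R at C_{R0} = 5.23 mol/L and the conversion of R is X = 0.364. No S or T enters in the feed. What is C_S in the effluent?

Exit C_R = C_{R0}(1−X) = 5.23×0.636 = 3.326 mol/L.
In a CSTR the entire volume is at exit conditions, so r_S = 4.09×3.326^1.5 = 24.81 and r_T = 0.682×3.326^0.5 = 1.244.
Fraction of consumed R going to S: r_S/(r_S+r_T) = 0.9523.
C_S = 0.9523·C_{R0}·X = 0.9523×5.23×0.364 = 1.81 mol/L.

1.81 mol/L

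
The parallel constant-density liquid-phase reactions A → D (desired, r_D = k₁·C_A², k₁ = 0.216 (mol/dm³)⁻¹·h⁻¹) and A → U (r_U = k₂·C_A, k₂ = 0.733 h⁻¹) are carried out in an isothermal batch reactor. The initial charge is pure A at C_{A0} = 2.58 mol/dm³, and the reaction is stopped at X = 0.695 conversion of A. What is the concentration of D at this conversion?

0.582 mol/dm³

C_A = C_{A0}(1−X) = 0.7869 mol/dm³.
Along a PFR/batch, dC_U/dC_A = −r_U/(r_D+r_U) = −k₂/(k₂+k₁·C_A).
Integrating from C_{A0} to C_A: C_U = (0.733/0.216)·ln[(0.733+0.216·2.58)/(0.733+0.216·0.787)] = 3.394·ln(1.290/0.9030) = 1.211 mol/dm³.
Then C_D = (C_{A0}−C_A) − C_U = 1.793 − 1.211 = 0.5819 mol/dm³.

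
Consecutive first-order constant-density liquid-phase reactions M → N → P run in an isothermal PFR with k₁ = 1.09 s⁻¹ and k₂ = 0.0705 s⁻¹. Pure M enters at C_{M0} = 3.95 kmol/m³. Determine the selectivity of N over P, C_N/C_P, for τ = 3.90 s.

4.22

For first-order series with pure M initially, C_N(τ) = k₁C_{M0}/(k₂−k₁)·(e^(−k₁τ) − e^(−k₂τ)).
e^(−k₁τ) = e^(−1.09×3.90) = e^(−4.251) = 0.01425; e^(−k₂τ) = e^(−0.2749) = 0.7596.
C_N = 1.09×3.95/(0.0705−1.09) × (0.01425−0.7596) = (-4.223)×(-0.7454) = 3.148 kmol/m³.
C_M = C_{M0}e^(−k₁τ) = 0.05629 kmol/m³, so C_P = C_{M0}−C_M−C_N = 0.7459 kmol/m³; C_N/C_P = 4.22.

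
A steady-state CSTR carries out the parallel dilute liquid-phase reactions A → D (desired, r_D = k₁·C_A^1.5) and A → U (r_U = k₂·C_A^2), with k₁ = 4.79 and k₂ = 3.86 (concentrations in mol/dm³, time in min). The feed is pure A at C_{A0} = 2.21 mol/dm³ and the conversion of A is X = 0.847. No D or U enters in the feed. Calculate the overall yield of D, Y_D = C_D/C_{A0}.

0.577

Exit C_A = C_{A0}(1−X) = 2.21×0.153 = 0.3381 mol/dm³.
Rates in a CSTR are evaluated at the outlet concentration: r_D = 4.79×0.3381^1.5 = 0.9418, r_U = 3.86×0.3381^2 = 0.4413.
Fraction of consumed A going to D: r_D/(r_D+r_U) = 0.6809.
C_D = 0.6809·C_{A0}·X = 0.6809×2.21×0.847 = 1.27 mol/dm³; Y_D = C_D/C_{A0} = 0.577.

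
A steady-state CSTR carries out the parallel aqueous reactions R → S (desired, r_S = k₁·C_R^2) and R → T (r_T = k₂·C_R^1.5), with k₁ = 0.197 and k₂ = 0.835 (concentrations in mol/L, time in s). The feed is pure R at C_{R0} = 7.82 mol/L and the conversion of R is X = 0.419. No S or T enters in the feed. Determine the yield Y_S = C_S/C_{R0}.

Exit C_R = C_{R0}(1−X) = 7.82×0.581 = 4.543 mol/L.
In a CSTR the entire volume is at exit conditions, so r_S = 0.197×4.543^2 = 4.067 and r_T = 0.835×4.543^1.5 = 8.087.
Fraction of consumed R going to S: r_S/(r_S+r_T) = 0.3346.
C_S = 0.3346·C_{R0}·X = 0.3346×7.82×0.419 = 1.10 mol/L; Y_S = C_S/C_{R0} = 0.140.

0.140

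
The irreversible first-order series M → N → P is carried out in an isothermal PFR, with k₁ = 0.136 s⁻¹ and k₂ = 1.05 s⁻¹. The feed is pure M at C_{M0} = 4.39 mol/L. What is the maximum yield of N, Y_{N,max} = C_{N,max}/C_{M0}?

0.0956

For a first-order series the maximum intermediate yield is C_{N,max}/C_{M0} = (k₁/k₂)^[k₂/(k₂−k₁)].
= (0.136/1.05)^(1.05/(1.05−0.136)) = (0.1295)^(1.149) = 0.09556.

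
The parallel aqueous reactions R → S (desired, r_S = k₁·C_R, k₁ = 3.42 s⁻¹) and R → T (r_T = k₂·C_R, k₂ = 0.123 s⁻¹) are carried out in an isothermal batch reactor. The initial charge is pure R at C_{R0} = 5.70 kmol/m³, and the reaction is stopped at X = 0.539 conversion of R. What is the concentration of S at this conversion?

C_R = C_{R0}(1−X) = 2.628 kmol/m³.
Both paths are first order in R, so the instantaneous fraction to S is constant: dC_S/d(−C_R) = k₁/(k₁+k₂) = 0.9653.
C_S = 0.9653·(C_{R0}−C_R) = 0.9653×3.072 = 2.97 kmol/m³.

2.97 kmol/m³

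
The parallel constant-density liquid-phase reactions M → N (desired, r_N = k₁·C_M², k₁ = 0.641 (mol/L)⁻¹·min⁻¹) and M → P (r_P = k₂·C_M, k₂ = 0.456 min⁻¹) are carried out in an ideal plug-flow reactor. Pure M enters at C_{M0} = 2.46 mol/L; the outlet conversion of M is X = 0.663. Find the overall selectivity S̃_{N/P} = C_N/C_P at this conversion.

2.17

C_M = C_{M0}(1−X) = 0.8290 mol/L.
Along a PFR/batch, dC_P/dC_M = −r_P/(r_N+r_P) = −k₂/(k₂+k₁·C_M).
Integrating from C_{M0} to C_M: C_P = (0.456/0.641)·ln[(0.456+0.641·2.46)/(0.456+0.641·0.829)] = 0.7114·ln(2.033/0.9874) = 0.5137 mol/L.
Then C_N = (C_{M0}−C_M) − C_P = 1.631 − 0.5137 = 1.117 mol/L.
S̃_{N/P} = C_N/C_P = 1.117/0.5137 = 2.17.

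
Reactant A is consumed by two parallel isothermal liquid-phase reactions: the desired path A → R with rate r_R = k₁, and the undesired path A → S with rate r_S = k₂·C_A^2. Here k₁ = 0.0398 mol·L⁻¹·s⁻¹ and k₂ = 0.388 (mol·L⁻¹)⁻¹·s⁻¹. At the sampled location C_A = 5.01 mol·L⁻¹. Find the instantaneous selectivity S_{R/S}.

S_{R/S} = r_R/r_S = (k₁)/(k₂·C_A^2) = (k₁/k₂)·C_A^-2.
= (0.0398) / (0.388×5.010^2) = 0.03980/9.739 = 0.00409.
The undesired path is higher order in A, so low C_A (CSTR or dilute feed) favours R.

0.00409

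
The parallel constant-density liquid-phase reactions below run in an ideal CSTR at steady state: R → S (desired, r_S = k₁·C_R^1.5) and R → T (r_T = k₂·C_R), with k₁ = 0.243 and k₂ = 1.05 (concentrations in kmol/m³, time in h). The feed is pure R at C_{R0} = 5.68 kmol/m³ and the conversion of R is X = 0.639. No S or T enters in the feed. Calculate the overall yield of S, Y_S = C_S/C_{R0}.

0.159

Exit C_R = C_{R0}(1−X) = 5.68×0.361 = 2.050 kmol/m³.
A CSTR operates uniformly at the exit composition, giving r_S = 0.7135 and r_T = 2.153 (each k·C_R^n at C_R = 2.050).
Fraction of consumed R going to S: r_S/(r_S+r_T) = 0.2489.
C_S = 0.2489·C_{R0}·X = 0.2489×5.68×0.639 = 0.903 kmol/m³; Y_S = C_S/C_{R0} = 0.159.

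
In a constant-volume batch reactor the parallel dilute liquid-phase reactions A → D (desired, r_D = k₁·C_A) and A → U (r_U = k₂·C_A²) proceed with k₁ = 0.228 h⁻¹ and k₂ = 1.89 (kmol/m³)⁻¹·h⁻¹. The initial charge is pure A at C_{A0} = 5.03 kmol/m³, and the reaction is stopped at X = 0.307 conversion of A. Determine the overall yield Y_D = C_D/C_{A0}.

0.00855

C_A = C_{A0}(1−X) = 3.486 kmol/m³.
Along a PFR/batch, dC_D/dC_A = −r_D/(r_D+r_U) = −k₁/(k₁+k₂·C_A).
Integrating from C_{A0} to C_A: C_D = (0.228/1.89)·ln[(0.228+1.89·5.03)/(0.228+1.89·3.49)] = 0.1206·ln(9.735/6.816) = 0.04299 kmol/m³.
Y_D = C_D/C_{A0} = 0.04299/5.03 = 0.00855.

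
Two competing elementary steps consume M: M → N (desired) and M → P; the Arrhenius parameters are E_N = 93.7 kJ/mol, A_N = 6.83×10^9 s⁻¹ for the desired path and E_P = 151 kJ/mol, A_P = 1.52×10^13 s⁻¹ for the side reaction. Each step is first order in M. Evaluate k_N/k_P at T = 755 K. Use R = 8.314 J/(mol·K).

k_N/k_P = (A_N/A_P)·exp[−(E_N−E_P)/(RT)] = (A_N/A_P)·exp[(E_P−E_N)/(RT)].
(E_P−E_N)/(RT) = (151−93.7)×10³/(8.314×755) = 57300/6277 = 9.128.
k_N/k_P = (6.83×10^9/1.52×10^13)·exp(9.128) = 4.493×10^-4 × 9214 = 4.14.

4.14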